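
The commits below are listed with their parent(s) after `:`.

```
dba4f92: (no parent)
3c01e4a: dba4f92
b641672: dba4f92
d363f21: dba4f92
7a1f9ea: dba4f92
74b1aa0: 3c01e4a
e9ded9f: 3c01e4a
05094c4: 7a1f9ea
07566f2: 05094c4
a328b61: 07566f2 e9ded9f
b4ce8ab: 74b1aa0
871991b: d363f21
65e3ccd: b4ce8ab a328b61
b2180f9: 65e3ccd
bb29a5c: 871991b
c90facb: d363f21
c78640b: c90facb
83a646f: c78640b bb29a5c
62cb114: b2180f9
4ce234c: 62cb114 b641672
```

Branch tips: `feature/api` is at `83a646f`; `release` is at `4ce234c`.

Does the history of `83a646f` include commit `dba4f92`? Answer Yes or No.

Yes

Ancestors of 83a646f (commits reachable by following parents): {83a646f, 871991b, bb29a5c, c78640b, c90facb, d363f21, dba4f92}.
dba4f92 is in that set, so it is an ancestor of 83a646f.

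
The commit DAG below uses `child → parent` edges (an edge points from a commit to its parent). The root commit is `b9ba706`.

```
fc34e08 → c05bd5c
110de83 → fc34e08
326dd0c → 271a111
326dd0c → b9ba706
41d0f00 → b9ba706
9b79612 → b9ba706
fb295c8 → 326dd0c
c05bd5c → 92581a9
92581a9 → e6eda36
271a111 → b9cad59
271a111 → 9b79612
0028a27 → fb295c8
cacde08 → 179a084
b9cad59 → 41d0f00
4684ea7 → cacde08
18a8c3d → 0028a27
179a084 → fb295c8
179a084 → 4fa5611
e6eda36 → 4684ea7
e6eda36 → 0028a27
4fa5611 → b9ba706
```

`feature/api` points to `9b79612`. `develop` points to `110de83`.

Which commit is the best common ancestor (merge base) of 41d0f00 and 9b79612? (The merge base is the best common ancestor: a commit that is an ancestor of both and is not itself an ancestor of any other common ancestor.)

Ancestors of 41d0f00: {41d0f00, b9ba706}.
Ancestors of 9b79612: {9b79612, b9ba706}.
Common ancestors: {b9ba706}.
The only common ancestor is b9ba706, so it is the merge base.

b9ba706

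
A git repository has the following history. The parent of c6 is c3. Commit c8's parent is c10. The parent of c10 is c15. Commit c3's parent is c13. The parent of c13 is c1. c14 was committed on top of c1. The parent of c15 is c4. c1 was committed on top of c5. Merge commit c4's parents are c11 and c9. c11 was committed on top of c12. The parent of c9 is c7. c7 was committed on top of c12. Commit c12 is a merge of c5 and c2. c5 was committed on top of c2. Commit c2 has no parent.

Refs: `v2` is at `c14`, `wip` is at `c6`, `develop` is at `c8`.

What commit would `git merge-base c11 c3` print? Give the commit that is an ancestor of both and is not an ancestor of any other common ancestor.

Ancestors of c11: {c11, c12, c2, c5}.
Ancestors of c3: {c1, c13, c2, c3, c5}.
Common ancestors: {c2, c5}.
Among these, c5 is not an ancestor of any other common ancestor — it is the merge base.

c5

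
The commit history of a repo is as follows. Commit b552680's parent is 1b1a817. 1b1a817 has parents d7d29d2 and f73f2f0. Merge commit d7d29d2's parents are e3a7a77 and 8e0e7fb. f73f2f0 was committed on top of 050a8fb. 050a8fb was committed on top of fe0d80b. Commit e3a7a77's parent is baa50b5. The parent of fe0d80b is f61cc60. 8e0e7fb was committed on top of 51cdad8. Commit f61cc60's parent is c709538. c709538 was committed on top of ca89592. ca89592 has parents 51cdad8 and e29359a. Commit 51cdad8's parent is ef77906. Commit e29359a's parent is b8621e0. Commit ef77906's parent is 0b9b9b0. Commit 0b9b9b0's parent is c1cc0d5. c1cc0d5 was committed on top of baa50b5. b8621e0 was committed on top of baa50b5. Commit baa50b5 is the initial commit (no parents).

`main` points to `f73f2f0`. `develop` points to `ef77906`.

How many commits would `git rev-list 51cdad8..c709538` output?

4

Reachable from c709538: {0b9b9b0, 51cdad8, b8621e0, baa50b5, c1cc0d5, c709538, ca89592, e29359a, ef77906}.
Reachable from 51cdad8: {0b9b9b0, 51cdad8, baa50b5, c1cc0d5, ef77906}.
In c709538's history but not 51cdad8's: {b8621e0, c709538, ca89592, e29359a} — 4 commits.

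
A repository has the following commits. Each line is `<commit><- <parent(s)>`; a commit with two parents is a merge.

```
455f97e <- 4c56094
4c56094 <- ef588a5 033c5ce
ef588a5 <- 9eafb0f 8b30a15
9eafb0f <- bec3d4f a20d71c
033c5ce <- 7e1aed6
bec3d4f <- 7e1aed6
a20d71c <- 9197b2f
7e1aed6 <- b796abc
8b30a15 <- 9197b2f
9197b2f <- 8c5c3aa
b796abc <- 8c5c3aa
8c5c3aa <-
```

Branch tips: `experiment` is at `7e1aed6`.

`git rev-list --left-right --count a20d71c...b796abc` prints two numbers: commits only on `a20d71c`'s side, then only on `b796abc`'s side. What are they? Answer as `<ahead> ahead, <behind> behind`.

2 ahead, 1 behind

Reachable from a20d71c: {8c5c3aa, 9197b2f, a20d71c}.
Reachable from b796abc: {8c5c3aa, b796abc}.
Only in a20d71c's history (ahead): {9197b2f, a20d71c} — 2.
Only in b796abc's history (behind): {b796abc} — 1.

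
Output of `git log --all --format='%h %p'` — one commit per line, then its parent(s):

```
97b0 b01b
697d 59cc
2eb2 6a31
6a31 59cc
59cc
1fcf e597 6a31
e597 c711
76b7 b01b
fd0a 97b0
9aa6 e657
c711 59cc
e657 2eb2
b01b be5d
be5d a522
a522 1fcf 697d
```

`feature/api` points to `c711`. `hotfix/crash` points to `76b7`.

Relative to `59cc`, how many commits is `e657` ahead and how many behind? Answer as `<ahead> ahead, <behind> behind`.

Reachable from e657: {2eb2, 59cc, 6a31, e657}.
Reachable from 59cc: {59cc}.
Only in e657's history (ahead): {2eb2, 6a31, e657} — 3.
Only in 59cc's history (behind): {} — 0.

3 ahead, 0 behind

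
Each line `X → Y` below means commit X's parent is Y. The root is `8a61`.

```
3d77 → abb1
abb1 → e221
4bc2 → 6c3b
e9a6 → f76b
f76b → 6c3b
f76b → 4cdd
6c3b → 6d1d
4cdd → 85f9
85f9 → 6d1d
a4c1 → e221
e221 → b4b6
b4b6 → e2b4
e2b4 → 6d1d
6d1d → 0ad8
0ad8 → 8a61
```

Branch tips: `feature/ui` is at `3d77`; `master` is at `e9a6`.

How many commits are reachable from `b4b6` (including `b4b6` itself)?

5

Walking parent pointers from b4b6: reachable set = {0ad8, 6d1d, 8a61, b4b6, e2b4}.
That is 5 commits.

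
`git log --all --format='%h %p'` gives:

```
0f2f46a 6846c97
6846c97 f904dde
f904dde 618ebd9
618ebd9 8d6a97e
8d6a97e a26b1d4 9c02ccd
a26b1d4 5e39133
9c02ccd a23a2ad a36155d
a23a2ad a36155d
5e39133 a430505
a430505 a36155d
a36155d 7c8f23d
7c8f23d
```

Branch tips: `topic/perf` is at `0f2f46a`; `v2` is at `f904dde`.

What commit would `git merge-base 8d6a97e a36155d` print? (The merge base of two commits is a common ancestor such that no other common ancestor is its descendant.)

a36155d

Ancestors of 8d6a97e: {5e39133, 7c8f23d, 8d6a97e, 9c02ccd, a23a2ad, a26b1d4, a36155d, a430505}.
Ancestors of a36155d: {7c8f23d, a36155d}.
Common ancestors: {7c8f23d, a36155d}.
Among these, a36155d is not an ancestor of any other common ancestor — it is the merge base.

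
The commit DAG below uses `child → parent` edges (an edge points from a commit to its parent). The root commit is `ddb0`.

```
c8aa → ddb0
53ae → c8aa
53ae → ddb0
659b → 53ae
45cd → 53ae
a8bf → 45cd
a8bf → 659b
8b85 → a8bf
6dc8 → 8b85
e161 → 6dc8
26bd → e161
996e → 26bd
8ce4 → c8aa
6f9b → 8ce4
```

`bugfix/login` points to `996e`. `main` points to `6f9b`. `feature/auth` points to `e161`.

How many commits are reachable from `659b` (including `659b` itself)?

Walking parent pointers from 659b: reachable set = {53ae, 659b, c8aa, ddb0}.
That is 4 commits.

4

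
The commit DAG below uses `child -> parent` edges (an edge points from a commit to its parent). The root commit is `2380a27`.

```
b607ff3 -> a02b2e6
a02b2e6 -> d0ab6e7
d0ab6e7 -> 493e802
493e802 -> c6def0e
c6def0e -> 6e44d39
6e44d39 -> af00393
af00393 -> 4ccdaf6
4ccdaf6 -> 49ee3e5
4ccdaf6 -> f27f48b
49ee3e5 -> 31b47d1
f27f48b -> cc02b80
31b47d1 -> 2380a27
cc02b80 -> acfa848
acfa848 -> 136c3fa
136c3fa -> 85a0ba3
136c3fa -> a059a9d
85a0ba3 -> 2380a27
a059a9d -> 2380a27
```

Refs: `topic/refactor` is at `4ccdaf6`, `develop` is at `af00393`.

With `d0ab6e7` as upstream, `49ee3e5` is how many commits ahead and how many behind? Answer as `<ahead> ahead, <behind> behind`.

Reachable from 49ee3e5: {2380a27, 31b47d1, 49ee3e5}.
Reachable from d0ab6e7: {136c3fa, 2380a27, 31b47d1, 493e802, 49ee3e5, 4ccdaf6, 6e44d39, 85a0ba3, a059a9d, acfa848, af00393, c6def0e, cc02b80, d0ab6e7, f27f48b}.
Only in 49ee3e5's history (ahead): {} — 0.
Only in d0ab6e7's history (behind): {136c3fa, 493e802, 4ccdaf6, 6e44d39, 85a0ba3, a059a9d, acfa848, af00393, c6def0e, cc02b80, d0ab6e7, f27f48b} — 12.

0 ahead, 12 behind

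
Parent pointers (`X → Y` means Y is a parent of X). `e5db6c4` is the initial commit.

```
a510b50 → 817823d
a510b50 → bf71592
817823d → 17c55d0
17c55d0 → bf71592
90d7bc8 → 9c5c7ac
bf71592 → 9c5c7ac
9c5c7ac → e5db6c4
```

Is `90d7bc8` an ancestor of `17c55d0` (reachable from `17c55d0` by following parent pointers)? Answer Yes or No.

Ancestors of 17c55d0: {17c55d0, 9c5c7ac, bf71592, e5db6c4}.
90d7bc8 is not in that set, so it is not an ancestor of 17c55d0.

No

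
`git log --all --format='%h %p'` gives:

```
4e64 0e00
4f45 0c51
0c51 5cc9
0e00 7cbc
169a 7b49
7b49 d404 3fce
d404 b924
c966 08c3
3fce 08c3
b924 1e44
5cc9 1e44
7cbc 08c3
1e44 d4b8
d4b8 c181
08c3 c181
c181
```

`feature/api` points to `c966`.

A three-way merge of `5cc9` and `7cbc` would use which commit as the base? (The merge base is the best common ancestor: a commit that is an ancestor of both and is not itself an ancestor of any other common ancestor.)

c181

Ancestors of 5cc9: {1e44, 5cc9, c181, d4b8}.
Ancestors of 7cbc: {08c3, 7cbc, c181}.
Common ancestors: {c181}.
The only common ancestor is c181, so it is the merge base.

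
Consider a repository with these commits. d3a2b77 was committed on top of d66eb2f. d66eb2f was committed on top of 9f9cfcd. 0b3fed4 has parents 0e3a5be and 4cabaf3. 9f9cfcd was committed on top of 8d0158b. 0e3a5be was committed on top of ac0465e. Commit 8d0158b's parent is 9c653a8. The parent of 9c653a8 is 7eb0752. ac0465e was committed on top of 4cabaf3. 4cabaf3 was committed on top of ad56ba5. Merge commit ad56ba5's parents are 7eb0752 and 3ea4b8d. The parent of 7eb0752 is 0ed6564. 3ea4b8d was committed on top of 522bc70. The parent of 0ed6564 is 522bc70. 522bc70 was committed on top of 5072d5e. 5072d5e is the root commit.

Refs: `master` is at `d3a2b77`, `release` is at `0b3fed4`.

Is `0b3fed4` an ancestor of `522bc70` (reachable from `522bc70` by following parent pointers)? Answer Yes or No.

No

Ancestors of 522bc70: {5072d5e, 522bc70}.
0b3fed4 is not in that set, so it is not an ancestor of 522bc70.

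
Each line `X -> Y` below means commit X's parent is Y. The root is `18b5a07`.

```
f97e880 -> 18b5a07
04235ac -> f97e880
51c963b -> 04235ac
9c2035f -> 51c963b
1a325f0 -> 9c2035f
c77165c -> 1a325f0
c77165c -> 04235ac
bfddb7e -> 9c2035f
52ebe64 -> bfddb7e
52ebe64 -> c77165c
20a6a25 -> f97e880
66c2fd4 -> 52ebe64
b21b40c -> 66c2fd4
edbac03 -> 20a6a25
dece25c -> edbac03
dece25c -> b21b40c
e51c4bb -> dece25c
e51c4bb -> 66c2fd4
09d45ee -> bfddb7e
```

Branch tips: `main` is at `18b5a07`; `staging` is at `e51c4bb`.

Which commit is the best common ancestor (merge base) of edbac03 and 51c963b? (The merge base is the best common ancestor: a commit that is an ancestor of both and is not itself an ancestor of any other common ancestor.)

f97e880

Ancestors of edbac03: {18b5a07, 20a6a25, edbac03, f97e880}.
Ancestors of 51c963b: {04235ac, 18b5a07, 51c963b, f97e880}.
Common ancestors: {18b5a07, f97e880}.
Among these, f97e880 is not an ancestor of any other common ancestor — it is the merge base.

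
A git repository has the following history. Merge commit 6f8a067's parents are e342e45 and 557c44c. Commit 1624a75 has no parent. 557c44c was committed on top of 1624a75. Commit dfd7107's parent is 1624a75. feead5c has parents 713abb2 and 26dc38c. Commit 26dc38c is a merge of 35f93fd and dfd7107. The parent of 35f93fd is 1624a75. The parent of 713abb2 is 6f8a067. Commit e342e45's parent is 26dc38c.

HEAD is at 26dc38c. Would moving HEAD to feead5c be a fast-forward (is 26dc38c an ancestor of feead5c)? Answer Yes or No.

Yes

A fast-forward from 26dc38c to feead5c is possible iff 26dc38c is an ancestor of feead5c.
Ancestors of feead5c: {1624a75, 26dc38c, 35f93fd, 557c44c, 6f8a067, 713abb2, dfd7107, e342e45, feead5c}.
26dc38c is among them, so fast-forward is possible.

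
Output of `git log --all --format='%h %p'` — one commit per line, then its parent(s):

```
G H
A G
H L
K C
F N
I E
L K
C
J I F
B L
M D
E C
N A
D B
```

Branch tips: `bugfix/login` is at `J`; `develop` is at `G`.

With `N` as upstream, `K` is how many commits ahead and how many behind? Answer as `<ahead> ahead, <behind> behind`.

0 ahead, 5 behind

Reachable from K: {C, K}.
Reachable from N: {A, C, G, H, K, L, N}.
Only in K's history (ahead): {} — 0.
Only in N's history (behind): {A, G, H, L, N} — 5.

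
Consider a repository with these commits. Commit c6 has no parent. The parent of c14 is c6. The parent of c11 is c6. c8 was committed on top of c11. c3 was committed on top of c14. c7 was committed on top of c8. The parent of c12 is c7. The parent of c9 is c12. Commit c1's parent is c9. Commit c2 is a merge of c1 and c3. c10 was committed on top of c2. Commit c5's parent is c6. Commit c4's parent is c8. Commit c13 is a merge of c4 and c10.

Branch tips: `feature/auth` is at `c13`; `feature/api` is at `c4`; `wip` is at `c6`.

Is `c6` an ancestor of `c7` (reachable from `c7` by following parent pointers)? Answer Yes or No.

Yes

Ancestors of c7 (commits reachable by following parents): {c11, c6, c7, c8}.
c6 is in that set, so it is an ancestor of c7.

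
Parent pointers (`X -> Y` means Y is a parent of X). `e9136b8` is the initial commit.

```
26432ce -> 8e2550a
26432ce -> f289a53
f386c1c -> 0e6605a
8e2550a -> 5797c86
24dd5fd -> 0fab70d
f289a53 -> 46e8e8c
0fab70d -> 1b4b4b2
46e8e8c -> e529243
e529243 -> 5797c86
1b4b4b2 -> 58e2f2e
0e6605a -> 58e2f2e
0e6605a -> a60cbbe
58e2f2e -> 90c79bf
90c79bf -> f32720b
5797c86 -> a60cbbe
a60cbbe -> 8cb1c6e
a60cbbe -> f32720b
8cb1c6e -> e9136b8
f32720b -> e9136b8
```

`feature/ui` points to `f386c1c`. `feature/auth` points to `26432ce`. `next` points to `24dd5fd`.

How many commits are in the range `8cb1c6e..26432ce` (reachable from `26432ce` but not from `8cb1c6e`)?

Reachable from 26432ce: {26432ce, 46e8e8c, 5797c86, 8cb1c6e, 8e2550a, a60cbbe, e529243, e9136b8, f289a53, f32720b}.
Reachable from 8cb1c6e: {8cb1c6e, e9136b8}.
In 26432ce's history but not 8cb1c6e's: {26432ce, 46e8e8c, 5797c86, 8e2550a, a60cbbe, e529243, f289a53, f32720b} — 8 commits.

8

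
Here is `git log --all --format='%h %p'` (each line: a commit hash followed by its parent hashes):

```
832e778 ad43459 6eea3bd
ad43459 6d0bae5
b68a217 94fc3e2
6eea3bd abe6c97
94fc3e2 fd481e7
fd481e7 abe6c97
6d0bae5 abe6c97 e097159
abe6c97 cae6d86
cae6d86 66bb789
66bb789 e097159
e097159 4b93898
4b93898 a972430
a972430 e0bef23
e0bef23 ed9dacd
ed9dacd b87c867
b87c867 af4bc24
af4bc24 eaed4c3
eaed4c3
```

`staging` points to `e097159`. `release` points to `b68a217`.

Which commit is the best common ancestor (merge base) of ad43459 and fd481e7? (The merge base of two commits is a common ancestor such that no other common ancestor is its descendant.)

Ancestors of ad43459: {4b93898, 66bb789, 6d0bae5, a972430, abe6c97, ad43459, af4bc24, b87c867, cae6d86, e097159, e0bef23, eaed4c3, ed9dacd}.
Ancestors of fd481e7: {4b93898, 66bb789, a972430, abe6c97, af4bc24, b87c867, cae6d86, e097159, e0bef23, eaed4c3, ed9dacd, fd481e7}.
Common ancestors: {4b93898, 66bb789, a972430, abe6c97, af4bc24, b87c867, cae6d86, e097159, e0bef23, eaed4c3, ed9dacd}.
Among these, abe6c97 is not an ancestor of any other common ancestor — it is the merge base.

abe6c97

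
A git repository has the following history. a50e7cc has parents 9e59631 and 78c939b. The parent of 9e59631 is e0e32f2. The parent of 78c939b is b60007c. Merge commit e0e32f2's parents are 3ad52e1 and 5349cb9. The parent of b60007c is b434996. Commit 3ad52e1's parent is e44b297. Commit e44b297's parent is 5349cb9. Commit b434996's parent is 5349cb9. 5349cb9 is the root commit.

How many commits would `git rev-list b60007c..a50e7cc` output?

6

Reachable from a50e7cc: {3ad52e1, 5349cb9, 78c939b, 9e59631, a50e7cc, b434996, b60007c, e0e32f2, e44b297}.
Reachable from b60007c: {5349cb9, b434996, b60007c}.
In a50e7cc's history but not b60007c's: {3ad52e1, 78c939b, 9e59631, a50e7cc, e0e32f2, e44b297} — 6 commits.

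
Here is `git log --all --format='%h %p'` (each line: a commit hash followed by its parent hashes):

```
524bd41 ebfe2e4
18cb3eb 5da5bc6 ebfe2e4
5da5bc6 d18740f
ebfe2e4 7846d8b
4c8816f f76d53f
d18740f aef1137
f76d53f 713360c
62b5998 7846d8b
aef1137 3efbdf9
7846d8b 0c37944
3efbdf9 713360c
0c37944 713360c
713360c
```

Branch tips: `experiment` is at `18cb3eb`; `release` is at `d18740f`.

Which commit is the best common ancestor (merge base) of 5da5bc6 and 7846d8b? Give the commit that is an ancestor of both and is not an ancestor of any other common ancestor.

Ancestors of 5da5bc6: {3efbdf9, 5da5bc6, 713360c, aef1137, d18740f}.
Ancestors of 7846d8b: {0c37944, 713360c, 7846d8b}.
Common ancestors: {713360c}.
The only common ancestor is 713360c, so it is the merge base.

713360c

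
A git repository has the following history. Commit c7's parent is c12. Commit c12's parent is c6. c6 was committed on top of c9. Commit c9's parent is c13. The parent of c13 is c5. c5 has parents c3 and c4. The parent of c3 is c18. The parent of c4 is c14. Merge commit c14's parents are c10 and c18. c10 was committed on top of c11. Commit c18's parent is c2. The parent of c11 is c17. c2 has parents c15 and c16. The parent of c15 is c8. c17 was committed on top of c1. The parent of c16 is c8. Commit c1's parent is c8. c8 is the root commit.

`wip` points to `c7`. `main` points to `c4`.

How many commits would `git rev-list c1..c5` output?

Reachable from c5: {c1, c10, c11, c14, c15, c16, c17, c18, c2, c3, c4, c5, c8}.
Reachable from c1: {c1, c8}.
In c5's history but not c1's: {c10, c11, c14, c15, c16, c17, c18, c2, c3, c4, c5} — 11 commits.

11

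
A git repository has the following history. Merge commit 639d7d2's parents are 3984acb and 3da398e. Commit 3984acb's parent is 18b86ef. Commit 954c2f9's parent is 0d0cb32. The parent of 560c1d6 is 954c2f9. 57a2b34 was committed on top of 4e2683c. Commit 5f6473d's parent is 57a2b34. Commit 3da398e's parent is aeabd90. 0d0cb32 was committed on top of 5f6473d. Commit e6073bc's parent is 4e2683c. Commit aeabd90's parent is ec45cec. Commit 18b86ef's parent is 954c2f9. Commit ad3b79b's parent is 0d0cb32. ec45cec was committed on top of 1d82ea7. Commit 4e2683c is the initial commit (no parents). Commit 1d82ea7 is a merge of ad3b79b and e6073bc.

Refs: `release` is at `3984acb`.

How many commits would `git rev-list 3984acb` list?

Walking parent pointers from 3984acb: reachable set = {0d0cb32, 18b86ef, 3984acb, 4e2683c, 57a2b34, 5f6473d, 954c2f9}.
That is 7 commits.

7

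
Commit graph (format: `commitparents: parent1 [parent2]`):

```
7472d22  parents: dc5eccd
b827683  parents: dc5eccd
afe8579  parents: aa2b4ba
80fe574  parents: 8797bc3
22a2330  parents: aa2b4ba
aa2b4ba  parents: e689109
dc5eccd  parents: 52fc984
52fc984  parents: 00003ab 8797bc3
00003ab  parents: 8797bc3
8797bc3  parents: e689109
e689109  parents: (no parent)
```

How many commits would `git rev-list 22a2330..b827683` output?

Reachable from b827683: {00003ab, 52fc984, 8797bc3, b827683, dc5eccd, e689109}.
Reachable from 22a2330: {22a2330, aa2b4ba, e689109}.
In b827683's history but not 22a2330's: {00003ab, 52fc984, 8797bc3, b827683, dc5eccd} — 5 commits.

5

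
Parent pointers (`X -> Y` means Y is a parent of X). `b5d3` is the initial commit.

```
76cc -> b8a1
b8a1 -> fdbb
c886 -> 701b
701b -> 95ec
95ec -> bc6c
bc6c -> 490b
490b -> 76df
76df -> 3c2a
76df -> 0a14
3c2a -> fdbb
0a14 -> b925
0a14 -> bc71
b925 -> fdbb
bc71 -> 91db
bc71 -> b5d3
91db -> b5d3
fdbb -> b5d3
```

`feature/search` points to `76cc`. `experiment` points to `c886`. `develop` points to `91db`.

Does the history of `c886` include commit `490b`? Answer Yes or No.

Yes

Ancestors of c886 (commits reachable by following parents): {0a14, 3c2a, 490b, 701b, 76df, 91db, 95ec, b5d3, b925, bc6c, bc71, c886, fdbb}.
490b is in that set, so it is an ancestor of c886.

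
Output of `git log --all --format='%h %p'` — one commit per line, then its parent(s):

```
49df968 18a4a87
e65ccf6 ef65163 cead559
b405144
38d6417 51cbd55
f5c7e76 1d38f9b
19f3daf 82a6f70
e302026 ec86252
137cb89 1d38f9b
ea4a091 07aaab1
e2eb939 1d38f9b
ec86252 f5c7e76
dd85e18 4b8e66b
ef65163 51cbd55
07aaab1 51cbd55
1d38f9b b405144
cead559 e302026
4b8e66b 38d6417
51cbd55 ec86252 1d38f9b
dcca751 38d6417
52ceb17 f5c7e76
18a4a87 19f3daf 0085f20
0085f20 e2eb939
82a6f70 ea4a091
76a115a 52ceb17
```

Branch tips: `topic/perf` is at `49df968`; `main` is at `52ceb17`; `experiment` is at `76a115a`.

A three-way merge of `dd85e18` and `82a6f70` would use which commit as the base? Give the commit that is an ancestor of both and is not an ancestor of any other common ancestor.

51cbd55

Ancestors of dd85e18: {1d38f9b, 38d6417, 4b8e66b, 51cbd55, b405144, dd85e18, ec86252, f5c7e76}.
Ancestors of 82a6f70: {07aaab1, 1d38f9b, 51cbd55, 82a6f70, b405144, ea4a091, ec86252, f5c7e76}.
Common ancestors: {1d38f9b, 51cbd55, b405144, ec86252, f5c7e76}.
Among these, 51cbd55 is not an ancestor of any other common ancestor — it is the merge base.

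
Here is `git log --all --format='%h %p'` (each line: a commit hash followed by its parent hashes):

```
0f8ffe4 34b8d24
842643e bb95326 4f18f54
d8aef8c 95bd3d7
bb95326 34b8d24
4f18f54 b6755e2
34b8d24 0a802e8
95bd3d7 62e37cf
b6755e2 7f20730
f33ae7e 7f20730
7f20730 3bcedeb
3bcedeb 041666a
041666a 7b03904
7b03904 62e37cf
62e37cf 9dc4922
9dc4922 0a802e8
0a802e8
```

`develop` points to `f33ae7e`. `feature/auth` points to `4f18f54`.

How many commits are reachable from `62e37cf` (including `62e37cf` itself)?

3

Walking parent pointers from 62e37cf: reachable set = {0a802e8, 62e37cf, 9dc4922}.
That is 3 commits.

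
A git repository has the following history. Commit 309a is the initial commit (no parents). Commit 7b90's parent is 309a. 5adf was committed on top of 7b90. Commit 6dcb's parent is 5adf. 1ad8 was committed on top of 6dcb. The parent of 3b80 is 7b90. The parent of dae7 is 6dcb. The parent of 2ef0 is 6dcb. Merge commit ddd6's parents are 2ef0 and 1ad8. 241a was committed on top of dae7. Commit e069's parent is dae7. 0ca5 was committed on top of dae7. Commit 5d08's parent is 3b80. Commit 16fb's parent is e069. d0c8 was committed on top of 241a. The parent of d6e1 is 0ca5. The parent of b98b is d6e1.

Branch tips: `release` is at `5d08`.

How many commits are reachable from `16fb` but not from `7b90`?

5

Reachable from 16fb: {16fb, 309a, 5adf, 6dcb, 7b90, dae7, e069}.
Reachable from 7b90: {309a, 7b90}.
In 16fb's history but not 7b90's: {16fb, 5adf, 6dcb, dae7, e069} — 5 commits.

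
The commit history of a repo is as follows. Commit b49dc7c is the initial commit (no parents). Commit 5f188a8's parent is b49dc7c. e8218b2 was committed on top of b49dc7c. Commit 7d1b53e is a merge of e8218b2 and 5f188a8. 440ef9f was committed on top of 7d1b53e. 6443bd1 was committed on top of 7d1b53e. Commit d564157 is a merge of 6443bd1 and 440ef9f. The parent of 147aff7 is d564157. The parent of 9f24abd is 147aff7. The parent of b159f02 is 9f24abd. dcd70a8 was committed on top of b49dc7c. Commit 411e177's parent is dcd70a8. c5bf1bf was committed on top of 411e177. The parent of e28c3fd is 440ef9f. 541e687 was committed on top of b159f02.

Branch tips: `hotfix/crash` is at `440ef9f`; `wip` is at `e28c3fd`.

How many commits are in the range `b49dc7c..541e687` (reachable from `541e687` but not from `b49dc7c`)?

Reachable from 541e687: {147aff7, 440ef9f, 541e687, 5f188a8, 6443bd1, 7d1b53e, 9f24abd, b159f02, b49dc7c, d564157, e8218b2}.
Reachable from b49dc7c: {b49dc7c}.
In 541e687's history but not b49dc7c's: {147aff7, 440ef9f, 541e687, 5f188a8, 6443bd1, 7d1b53e, 9f24abd, b159f02, d564157, e8218b2} — 10 commits.

10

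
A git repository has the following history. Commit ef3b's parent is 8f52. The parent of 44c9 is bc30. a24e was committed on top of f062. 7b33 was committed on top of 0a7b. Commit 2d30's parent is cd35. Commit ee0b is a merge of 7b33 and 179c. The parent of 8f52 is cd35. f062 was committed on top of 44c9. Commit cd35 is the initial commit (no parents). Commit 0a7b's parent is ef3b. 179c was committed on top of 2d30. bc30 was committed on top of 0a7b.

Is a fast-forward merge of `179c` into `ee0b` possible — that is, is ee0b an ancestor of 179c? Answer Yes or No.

A fast-forward from ee0b to 179c is possible iff ee0b is an ancestor of 179c.
Ancestors of 179c: {179c, 2d30, cd35}.
ee0b is not among them, so fast-forward is not possible.

No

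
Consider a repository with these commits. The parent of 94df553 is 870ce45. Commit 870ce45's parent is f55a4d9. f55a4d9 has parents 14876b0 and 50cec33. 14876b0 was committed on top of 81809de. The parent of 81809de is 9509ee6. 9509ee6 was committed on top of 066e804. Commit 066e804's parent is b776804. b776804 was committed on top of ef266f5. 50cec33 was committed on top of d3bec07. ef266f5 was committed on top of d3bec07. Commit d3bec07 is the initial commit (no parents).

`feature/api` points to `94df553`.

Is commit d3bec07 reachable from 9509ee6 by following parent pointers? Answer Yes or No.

Yes

Ancestors of 9509ee6 (commits reachable by following parents): {066e804, 9509ee6, b776804, d3bec07, ef266f5}.
d3bec07 is in that set, so it is an ancestor of 9509ee6.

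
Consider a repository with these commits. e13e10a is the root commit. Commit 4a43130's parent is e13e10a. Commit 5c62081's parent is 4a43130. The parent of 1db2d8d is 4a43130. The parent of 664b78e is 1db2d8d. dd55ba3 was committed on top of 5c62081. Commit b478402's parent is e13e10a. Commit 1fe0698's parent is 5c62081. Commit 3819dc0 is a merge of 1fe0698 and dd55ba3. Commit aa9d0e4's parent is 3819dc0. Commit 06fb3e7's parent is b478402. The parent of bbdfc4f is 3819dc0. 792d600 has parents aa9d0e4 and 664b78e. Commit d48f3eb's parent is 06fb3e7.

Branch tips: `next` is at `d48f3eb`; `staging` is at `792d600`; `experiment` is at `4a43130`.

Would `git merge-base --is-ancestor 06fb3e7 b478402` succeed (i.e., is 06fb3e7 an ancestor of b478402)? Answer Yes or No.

No

Ancestors of b478402: {b478402, e13e10a}.
06fb3e7 is not in that set, so it is not an ancestor of b478402.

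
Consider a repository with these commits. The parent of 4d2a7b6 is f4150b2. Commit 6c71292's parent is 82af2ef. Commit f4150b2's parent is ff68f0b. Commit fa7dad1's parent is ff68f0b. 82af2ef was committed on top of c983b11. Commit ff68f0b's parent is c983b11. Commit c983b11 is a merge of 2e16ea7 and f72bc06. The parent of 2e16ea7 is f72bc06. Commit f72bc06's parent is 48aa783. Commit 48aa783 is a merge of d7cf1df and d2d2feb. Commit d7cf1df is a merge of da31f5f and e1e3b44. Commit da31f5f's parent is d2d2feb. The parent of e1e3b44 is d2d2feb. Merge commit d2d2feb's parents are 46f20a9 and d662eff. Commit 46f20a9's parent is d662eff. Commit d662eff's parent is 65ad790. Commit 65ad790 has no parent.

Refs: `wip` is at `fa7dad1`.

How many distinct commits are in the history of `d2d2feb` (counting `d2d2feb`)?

4

Walking parent pointers from d2d2feb: reachable set = {46f20a9, 65ad790, d2d2feb, d662eff}.
That is 4 commits.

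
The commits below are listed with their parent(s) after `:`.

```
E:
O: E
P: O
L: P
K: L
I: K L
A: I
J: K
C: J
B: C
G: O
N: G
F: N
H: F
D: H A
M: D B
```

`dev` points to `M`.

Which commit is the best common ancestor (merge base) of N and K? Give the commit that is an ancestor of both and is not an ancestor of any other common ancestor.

Ancestors of N: {E, G, N, O}.
Ancestors of K: {E, K, L, O, P}.
Common ancestors: {E, O}.
Among these, O is not an ancestor of any other common ancestor — it is the merge base.

O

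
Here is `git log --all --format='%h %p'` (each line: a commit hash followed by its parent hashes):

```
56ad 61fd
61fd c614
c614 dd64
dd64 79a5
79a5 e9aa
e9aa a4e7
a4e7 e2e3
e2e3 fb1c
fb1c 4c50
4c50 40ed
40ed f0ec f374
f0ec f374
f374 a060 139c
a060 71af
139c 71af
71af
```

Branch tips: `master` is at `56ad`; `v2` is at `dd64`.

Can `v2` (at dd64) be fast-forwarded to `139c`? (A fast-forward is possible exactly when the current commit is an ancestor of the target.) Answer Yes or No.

No

A fast-forward from dd64 to 139c is possible iff dd64 is an ancestor of 139c.
Ancestors of 139c: {139c, 71af}.
dd64 is not among them, so fast-forward is not possible.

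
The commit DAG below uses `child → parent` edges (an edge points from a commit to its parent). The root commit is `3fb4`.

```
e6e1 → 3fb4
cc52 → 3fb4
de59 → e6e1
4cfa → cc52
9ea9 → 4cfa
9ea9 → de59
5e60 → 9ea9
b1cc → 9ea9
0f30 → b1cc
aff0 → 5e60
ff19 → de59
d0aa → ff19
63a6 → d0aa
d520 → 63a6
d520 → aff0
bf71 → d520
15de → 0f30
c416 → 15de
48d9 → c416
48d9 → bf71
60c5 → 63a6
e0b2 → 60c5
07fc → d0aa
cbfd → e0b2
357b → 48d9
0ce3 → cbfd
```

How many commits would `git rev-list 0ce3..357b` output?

13

Reachable from 357b: {0f30, 15de, 357b, 3fb4, 48d9, 4cfa, 5e60, 63a6, 9ea9, aff0, b1cc, bf71, c416, cc52, d0aa, d520, de59, e6e1, ff19}.
Reachable from 0ce3: {0ce3, 3fb4, 60c5, 63a6, cbfd, d0aa, de59, e0b2, e6e1, ff19}.
In 357b's history but not 0ce3's: {0f30, 15de, 357b, 48d9, 4cfa, 5e60, 9ea9, aff0, b1cc, bf71, c416, cc52, d520} — 13 commits.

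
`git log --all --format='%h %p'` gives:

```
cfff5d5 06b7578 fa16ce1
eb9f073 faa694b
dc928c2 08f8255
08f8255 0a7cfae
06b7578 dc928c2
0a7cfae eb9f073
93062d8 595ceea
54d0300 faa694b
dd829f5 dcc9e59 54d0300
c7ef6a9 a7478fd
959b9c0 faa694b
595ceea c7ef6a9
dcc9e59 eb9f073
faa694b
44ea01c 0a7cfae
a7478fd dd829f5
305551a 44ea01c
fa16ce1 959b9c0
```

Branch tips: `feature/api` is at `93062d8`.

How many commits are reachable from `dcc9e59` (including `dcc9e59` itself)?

Walking parent pointers from dcc9e59: reachable set = {dcc9e59, eb9f073, faa694b}.
That is 3 commits.

3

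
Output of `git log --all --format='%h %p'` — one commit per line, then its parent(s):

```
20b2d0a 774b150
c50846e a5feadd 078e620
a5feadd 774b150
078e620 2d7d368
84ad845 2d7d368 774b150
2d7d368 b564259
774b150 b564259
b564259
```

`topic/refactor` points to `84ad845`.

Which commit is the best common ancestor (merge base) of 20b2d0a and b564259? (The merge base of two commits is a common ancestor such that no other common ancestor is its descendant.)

b564259

Ancestors of 20b2d0a: {20b2d0a, 774b150, b564259}.
Ancestors of b564259: {b564259}.
Common ancestors: {b564259}.
The only common ancestor is b564259, so it is the merge base.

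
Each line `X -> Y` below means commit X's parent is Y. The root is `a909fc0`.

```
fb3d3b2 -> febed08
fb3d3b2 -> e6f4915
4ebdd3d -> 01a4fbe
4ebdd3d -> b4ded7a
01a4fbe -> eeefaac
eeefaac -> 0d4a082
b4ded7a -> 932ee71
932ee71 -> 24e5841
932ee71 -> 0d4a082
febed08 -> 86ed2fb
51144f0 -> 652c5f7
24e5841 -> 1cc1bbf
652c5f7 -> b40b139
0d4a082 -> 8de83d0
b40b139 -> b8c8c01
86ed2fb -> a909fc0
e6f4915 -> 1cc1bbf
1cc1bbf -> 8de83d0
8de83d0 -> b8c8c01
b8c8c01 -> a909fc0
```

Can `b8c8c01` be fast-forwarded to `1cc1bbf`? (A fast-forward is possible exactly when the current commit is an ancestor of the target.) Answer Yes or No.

Yes

A fast-forward from b8c8c01 to 1cc1bbf is possible iff b8c8c01 is an ancestor of 1cc1bbf.
Ancestors of 1cc1bbf: {1cc1bbf, 8de83d0, a909fc0, b8c8c01}.
b8c8c01 is among them, so fast-forward is possible.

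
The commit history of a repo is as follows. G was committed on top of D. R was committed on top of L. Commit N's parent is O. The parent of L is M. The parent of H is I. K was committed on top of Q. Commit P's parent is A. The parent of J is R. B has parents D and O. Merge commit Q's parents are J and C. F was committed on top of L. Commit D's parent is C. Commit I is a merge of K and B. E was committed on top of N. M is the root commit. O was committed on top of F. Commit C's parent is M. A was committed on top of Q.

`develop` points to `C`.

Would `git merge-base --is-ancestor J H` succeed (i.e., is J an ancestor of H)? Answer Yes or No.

Yes

Ancestors of H (commits reachable by following parents): {B, C, D, F, H, I, J, K, L, M, O, Q, R}.
J is in that set, so it is an ancestor of H.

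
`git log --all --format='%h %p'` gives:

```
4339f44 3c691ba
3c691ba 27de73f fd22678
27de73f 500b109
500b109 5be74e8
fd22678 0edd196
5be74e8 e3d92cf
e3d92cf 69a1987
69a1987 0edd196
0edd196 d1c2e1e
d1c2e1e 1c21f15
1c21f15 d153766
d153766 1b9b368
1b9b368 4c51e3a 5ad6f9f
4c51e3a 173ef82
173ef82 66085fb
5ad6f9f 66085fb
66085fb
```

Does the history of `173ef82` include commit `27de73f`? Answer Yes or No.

No

Ancestors of 173ef82: {173ef82, 66085fb}.
27de73f is not in that set, so it is not an ancestor of 173ef82.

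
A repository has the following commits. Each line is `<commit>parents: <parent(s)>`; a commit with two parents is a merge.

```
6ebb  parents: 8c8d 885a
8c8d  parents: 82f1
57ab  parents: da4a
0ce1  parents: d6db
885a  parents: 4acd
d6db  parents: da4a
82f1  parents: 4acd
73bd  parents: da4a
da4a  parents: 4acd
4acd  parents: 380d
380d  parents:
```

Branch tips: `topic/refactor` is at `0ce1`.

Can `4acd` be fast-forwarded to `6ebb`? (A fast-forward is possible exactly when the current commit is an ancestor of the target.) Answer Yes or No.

A fast-forward from 4acd to 6ebb is possible iff 4acd is an ancestor of 6ebb.
Ancestors of 6ebb: {380d, 4acd, 6ebb, 82f1, 885a, 8c8d}.
4acd is among them, so fast-forward is possible.

Yes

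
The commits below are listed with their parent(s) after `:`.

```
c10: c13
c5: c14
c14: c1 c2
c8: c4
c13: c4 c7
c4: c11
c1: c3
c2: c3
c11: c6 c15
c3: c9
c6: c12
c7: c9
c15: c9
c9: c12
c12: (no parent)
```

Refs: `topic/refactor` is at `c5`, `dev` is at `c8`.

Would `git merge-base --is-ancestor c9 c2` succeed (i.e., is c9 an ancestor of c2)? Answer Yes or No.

Yes

Ancestors of c2 (commits reachable by following parents): {c12, c2, c3, c9}.
c9 is in that set, so it is an ancestor of c2.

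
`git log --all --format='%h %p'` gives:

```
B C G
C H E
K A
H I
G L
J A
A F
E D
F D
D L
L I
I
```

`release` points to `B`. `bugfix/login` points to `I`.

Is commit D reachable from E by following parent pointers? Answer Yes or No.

Yes

Ancestors of E (commits reachable by following parents): {D, E, I, L}.
D is in that set, so it is an ancestor of E.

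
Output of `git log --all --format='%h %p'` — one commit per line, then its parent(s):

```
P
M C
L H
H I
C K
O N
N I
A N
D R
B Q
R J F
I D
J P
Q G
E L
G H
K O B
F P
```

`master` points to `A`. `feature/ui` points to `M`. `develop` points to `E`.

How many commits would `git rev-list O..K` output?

5

Reachable from K: {B, D, F, G, H, I, J, K, N, O, P, Q, R}.
Reachable from O: {D, F, I, J, N, O, P, R}.
In K's history but not O's: {B, G, H, K, Q} — 5 commits.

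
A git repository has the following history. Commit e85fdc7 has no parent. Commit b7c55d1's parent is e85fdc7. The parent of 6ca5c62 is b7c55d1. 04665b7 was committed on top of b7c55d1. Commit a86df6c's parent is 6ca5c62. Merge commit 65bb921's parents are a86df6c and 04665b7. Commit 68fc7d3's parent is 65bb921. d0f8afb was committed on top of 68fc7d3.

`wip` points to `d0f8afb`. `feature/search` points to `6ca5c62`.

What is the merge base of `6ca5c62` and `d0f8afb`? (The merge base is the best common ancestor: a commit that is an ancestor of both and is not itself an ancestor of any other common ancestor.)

6ca5c62

Ancestors of 6ca5c62: {6ca5c62, b7c55d1, e85fdc7}.
Ancestors of d0f8afb: {04665b7, 65bb921, 68fc7d3, 6ca5c62, a86df6c, b7c55d1, d0f8afb, e85fdc7}.
Common ancestors: {6ca5c62, b7c55d1, e85fdc7}.
Among these, 6ca5c62 is not an ancestor of any other common ancestor — it is the merge base.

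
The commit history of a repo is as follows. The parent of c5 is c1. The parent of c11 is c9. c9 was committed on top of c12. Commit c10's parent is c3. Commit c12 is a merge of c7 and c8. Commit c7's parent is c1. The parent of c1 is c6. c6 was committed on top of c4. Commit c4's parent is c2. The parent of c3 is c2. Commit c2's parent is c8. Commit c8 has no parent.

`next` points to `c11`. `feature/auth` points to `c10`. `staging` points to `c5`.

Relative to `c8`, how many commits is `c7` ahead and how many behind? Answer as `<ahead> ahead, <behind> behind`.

5 ahead, 0 behind

Reachable from c7: {c1, c2, c4, c6, c7, c8}.
Reachable from c8: {c8}.
Only in c7's history (ahead): {c1, c2, c4, c6, c7} — 5.
Only in c8's history (behind): {} — 0.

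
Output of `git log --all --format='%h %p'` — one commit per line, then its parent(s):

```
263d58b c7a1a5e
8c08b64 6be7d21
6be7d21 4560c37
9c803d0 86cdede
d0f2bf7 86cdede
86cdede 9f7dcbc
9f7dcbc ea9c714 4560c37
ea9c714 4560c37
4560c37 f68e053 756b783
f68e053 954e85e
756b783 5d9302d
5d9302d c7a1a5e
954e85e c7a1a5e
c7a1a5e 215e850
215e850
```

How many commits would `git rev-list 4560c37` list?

7

Walking parent pointers from 4560c37: reachable set = {215e850, 4560c37, 5d9302d, 756b783, 954e85e, c7a1a5e, f68e053}.
That is 7 commits.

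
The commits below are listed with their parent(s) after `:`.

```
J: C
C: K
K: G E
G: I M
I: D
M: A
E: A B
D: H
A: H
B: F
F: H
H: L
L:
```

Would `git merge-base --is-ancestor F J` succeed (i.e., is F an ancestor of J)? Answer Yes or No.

Yes

Ancestors of J (commits reachable by following parents): {A, B, C, D, E, F, G, H, I, J, K, L, M}.
F is in that set, so it is an ancestor of J.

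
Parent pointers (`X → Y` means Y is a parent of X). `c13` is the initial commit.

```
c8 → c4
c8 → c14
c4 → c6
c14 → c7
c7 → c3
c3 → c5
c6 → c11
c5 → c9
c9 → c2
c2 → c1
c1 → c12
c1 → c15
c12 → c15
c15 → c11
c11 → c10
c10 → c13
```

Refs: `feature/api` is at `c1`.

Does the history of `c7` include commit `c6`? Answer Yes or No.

Ancestors of c7: {c1, c10, c11, c12, c13, c15, c2, c3, c5, c7, c9}.
c6 is not in that set, so it is not an ancestor of c7.

No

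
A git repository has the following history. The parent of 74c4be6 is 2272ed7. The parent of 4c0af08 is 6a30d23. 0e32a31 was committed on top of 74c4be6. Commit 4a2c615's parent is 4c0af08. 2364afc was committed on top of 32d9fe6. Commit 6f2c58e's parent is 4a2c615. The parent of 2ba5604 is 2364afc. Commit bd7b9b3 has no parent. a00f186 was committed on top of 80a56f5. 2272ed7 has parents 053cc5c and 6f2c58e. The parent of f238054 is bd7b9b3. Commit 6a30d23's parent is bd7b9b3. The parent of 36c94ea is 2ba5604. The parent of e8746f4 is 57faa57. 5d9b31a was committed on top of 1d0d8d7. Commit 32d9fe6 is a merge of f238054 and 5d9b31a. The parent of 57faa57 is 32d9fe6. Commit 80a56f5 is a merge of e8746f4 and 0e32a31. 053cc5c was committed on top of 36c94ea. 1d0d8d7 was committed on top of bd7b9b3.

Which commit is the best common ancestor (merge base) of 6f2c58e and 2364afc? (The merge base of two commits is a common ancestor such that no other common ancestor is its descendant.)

bd7b9b3

Ancestors of 6f2c58e: {4a2c615, 4c0af08, 6a30d23, 6f2c58e, bd7b9b3}.
Ancestors of 2364afc: {1d0d8d7, 2364afc, 32d9fe6, 5d9b31a, bd7b9b3, f238054}.
Common ancestors: {bd7b9b3}.
The only common ancestor is bd7b9b3, so it is the merge base.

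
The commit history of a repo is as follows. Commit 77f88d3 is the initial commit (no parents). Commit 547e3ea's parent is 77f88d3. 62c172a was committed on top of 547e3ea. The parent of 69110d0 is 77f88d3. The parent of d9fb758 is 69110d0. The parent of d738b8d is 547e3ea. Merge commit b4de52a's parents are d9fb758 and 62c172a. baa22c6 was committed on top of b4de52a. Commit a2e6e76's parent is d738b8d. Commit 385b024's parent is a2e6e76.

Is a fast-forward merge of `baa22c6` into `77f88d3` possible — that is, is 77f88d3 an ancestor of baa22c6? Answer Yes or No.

A fast-forward from 77f88d3 to baa22c6 is possible iff 77f88d3 is an ancestor of baa22c6.
Ancestors of baa22c6: {547e3ea, 62c172a, 69110d0, 77f88d3, b4de52a, baa22c6, d9fb758}.
77f88d3 is among them, so fast-forward is possible.

Yes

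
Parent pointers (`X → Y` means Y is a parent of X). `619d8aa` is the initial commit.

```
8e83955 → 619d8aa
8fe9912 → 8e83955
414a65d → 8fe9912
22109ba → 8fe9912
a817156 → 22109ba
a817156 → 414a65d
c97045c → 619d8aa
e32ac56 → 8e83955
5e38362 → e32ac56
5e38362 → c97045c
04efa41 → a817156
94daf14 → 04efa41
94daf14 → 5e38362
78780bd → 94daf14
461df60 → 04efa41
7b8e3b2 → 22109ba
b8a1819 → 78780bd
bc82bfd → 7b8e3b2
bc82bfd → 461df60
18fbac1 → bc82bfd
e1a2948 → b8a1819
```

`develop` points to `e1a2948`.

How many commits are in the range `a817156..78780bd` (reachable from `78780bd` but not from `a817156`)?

6

Reachable from 78780bd: {04efa41, 22109ba, 414a65d, 5e38362, 619d8aa, 78780bd, 8e83955, 8fe9912, 94daf14, a817156, c97045c, e32ac56}.
Reachable from a817156: {22109ba, 414a65d, 619d8aa, 8e83955, 8fe9912, a817156}.
In 78780bd's history but not a817156's: {04efa41, 5e38362, 78780bd, 94daf14, c97045c, e32ac56} — 6 commits.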